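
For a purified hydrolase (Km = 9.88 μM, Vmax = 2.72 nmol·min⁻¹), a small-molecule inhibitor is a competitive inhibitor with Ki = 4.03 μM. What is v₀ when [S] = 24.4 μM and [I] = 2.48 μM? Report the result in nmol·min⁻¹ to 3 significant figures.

With α = 1 + [I]/Ki = 1 + 2.48/4.03 = 1.615, the competitive rate law is v = Vmax[S] / (αKm + [S]).
v = 2.72×24.4 / (1.615×9.88 + 24.4) = 66.37/40.36 = 1.64 nmol·min⁻¹.

1.64 nmol·min⁻¹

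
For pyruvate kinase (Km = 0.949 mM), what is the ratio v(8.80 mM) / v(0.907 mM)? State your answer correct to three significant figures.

1.85

The fractional saturations are [S]/(Km+[S]) = 0.907/1.856 = 0.4887 and 8.80/9.749 = 0.9027.
v₂/v₁ is just their ratio: 0.9027/0.4887 = 1.85.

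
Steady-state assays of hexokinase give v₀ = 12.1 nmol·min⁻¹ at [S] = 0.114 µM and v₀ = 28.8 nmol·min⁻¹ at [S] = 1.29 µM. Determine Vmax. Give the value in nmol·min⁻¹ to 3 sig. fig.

From v = Vmax[S]/(Km+[S]), each point gives Vmax = v(Km+[S])/[S].
Equating: 12.1(Km+0.114)/0.114 = 28.8(Km+1.29)/1.29.
106.1·Km + 12.1 = 22.33·Km + 28.8, so (106.1 − 22.33)·Km = 28.8 − 12.1.
Km = 16.70/83.81 = 0.199 µM; then Vmax = 12.1(0.199+0.114)/0.114 = 33.2 nmol·min⁻¹.

33.2 nmol·min⁻¹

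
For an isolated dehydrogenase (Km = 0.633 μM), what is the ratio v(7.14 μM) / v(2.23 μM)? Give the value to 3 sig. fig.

1.18

Since Vmax cancels, v₂/v₁ = [S]₂(Km+[S]₁) / [S]₁(Km+[S]₂).
= 7.14×(0.633+2.23) / (2.23×(0.633+7.14)) = 20.44/17.33 = 1.18.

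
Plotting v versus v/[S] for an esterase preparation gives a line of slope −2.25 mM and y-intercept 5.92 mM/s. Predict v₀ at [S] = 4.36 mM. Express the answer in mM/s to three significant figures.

3.90 mM/s

In the Eadie–Hofstee form v = Vmax − Km·(v/[S]), the slope is −Km and the intercept is Vmax, so Km = 2.25 mM and Vmax = 5.92 mM/s.
v = 5.92 × 4.36/(2.25 + 4.36) = 3.90 mM/s.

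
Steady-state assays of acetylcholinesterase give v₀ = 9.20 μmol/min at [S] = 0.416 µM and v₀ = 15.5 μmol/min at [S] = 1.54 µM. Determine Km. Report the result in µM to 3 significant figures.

From v = Vmax[S]/(Km+[S]), each point gives Vmax = v(Km+[S])/[S].
Equating: 9.20(Km+0.416)/0.416 = 15.5(Km+1.54)/1.54.
22.12·Km + 9.20 = 10.06·Km + 15.5, so (22.12 − 10.06)·Km = 15.5 − 9.20.
Km = 6.300/12.05 = 0.523 µM; then Vmax = 9.20(0.523+0.416)/0.416 = 20.8 μmol/min.

0.523 µM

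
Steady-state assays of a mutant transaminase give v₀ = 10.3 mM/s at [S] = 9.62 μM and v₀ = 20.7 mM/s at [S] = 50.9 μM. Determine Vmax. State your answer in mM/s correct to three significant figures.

27.1 mM/s

From v = Vmax[S]/(Km+[S]), each point gives Vmax = v(Km+[S])/[S].
Equating: 10.3(Km+9.62)/9.62 = 20.7(Km+50.9)/50.9.
1.071·Km + 10.3 = 0.4067·Km + 20.7, so (1.071 − 0.4067)·Km = 20.7 − 10.3.
Km = 10.40/0.6640 = 15.7 μM; then Vmax = 10.3(15.7+9.62)/9.62 = 27.1 mM/s.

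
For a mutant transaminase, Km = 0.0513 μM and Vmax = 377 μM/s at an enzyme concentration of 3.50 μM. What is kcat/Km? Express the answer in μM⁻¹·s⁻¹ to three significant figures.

kcat = Vmax/[E]total = 377/3.50 = 108 s⁻¹.
kcat/Km = 108/0.0513 = 2100 μM⁻¹·s⁻¹.

2100 μM⁻¹·s⁻¹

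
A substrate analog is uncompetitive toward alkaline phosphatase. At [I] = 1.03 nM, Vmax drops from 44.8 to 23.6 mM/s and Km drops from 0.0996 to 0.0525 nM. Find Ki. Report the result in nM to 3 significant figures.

1.15 nM

Uncompetitive: Vmax,app = Vmax/α (and Km,app = Km/α) with α = 1 + [I]/Ki.
α = Vmax/Vmax,app = 44.8/23.6 = 1.898.
Ki = [I]/(α − 1) = 1.03/0.8983 = 1.15 nM.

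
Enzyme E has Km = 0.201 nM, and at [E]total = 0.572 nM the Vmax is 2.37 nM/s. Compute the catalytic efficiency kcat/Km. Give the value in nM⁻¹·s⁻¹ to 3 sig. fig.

20.6 nM⁻¹·s⁻¹

kcat = Vmax/[E]total = 2.37/0.572 = 4.14 s⁻¹.
kcat/Km = 4.14/0.201 = 20.6 nM⁻¹·s⁻¹.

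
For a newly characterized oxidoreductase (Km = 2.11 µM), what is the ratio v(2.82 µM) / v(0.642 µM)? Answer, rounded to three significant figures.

The fractional saturations are [S]/(Km+[S]) = 0.642/2.752 = 0.2333 and 2.82/4.930 = 0.5720.
v₂/v₁ is just their ratio: 0.5720/0.2333 = 2.45.

2.45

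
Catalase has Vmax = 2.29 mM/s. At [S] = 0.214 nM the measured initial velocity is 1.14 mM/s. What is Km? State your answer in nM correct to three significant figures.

0.216 nM

From v = Vmax[S]/(Km+[S]), Km = [S](Vmax − v)/v.
Km = 0.214 × (2.29 − 1.14) / 1.14 = 0.2461/1.14 = 0.216 nM.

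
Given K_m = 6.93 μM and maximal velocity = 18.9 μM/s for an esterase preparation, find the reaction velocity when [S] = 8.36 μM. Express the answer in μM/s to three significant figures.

[S]/(Km+[S]) = 8.36/15.29 = 0.5468, the fractional saturation.
v = 0.5468 × Vmax = 0.5468 × 18.9 = 10.3 μM/s.

10.3 μM/s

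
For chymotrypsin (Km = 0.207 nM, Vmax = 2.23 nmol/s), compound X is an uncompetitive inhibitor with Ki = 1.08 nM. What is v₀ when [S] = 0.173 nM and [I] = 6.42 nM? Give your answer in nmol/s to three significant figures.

0.274 nmol/s

α = 1 + [I]/Ki = 1 + 6.42/1.08 = 6.944.
For an uncompetitive inhibitor, both parameters are divided by α, giving Vmax/α and Km/α: Km,app = 0.0298 nM, Vmax,app = 0.321 nmol/s.
v = Vmax,app·[S]/(Km,app + [S]) = 0.321 × 0.173/(0.0298 + 0.173) = 0.274 nmol/s.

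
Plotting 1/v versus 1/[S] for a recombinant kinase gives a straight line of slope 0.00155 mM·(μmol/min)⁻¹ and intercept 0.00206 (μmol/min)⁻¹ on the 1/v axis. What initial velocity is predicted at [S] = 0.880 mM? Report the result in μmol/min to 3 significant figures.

262 μmol/min

The y-intercept is 1/Vmax, so Vmax = 1/0.00206 = 485 μmol/min.
The slope is Km/Vmax, so Km = 0.00155 × 485 = 0.752 mM.
Then v = 485 × 0.880/(0.752 + 0.880) = 262 μmol/min.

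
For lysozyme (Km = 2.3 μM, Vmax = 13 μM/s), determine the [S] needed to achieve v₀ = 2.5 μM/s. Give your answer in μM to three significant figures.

The required fractional saturation is v/Vmax = 2.5/13 = 0.1923.
Then [S]/(Km+[S]) = 0.1923 ⇒ [S] = 2.3 × 0.1923/(1 − 0.1923) = 0.548 μM.

0.548 μM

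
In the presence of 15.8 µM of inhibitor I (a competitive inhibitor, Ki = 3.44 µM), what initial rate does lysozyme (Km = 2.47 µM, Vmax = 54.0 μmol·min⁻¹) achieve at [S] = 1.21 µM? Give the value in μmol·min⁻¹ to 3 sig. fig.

4.35 μmol·min⁻¹

With α = 1 + [I]/Ki = 1 + 15.8/3.44 = 5.593, the competitive rate law is v = Vmax[S] / (αKm + [S]).
v = 54.0×1.21 / (5.593×2.47 + 1.21) = 65.34/15.02 = 4.35 μmol·min⁻¹.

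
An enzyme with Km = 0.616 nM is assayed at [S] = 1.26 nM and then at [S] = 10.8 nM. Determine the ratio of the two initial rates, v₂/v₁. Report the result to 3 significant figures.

The fractional saturations are [S]/(Km+[S]) = 1.26/1.876 = 0.6716 and 10.8/11.42 = 0.9460.
v₂/v₁ is just their ratio: 0.9460/0.6716 = 1.41.

1.41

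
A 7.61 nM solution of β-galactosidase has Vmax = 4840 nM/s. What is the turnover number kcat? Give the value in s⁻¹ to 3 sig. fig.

636 s⁻¹

kcat = Vmax/[E]total = 4840 nM/s / 7.61 nM = 636 s⁻¹.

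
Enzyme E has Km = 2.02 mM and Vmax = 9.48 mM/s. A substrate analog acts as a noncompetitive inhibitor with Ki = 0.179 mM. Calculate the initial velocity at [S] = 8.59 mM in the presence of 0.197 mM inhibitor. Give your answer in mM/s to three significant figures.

3.65 mM/s

With α = 1 + [I]/Ki = 1 + 0.197/0.179 = 2.101, the noncompetitive rate law is v = (Vmax/α)·[S] / (Km + [S]).
v = (9.48/2.101)×8.59 / (2.02 + 8.59) = 38.77/10.61 = 3.65 mM/s.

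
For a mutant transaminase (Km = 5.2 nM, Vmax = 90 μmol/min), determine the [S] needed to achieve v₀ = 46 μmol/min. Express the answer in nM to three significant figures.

5.44 nM

The required fractional saturation is v/Vmax = 46/90 = 0.5111.
Then [S]/(Km+[S]) = 0.5111 ⇒ [S] = 5.2 × 0.5111/(1 − 0.5111) = 5.44 nM.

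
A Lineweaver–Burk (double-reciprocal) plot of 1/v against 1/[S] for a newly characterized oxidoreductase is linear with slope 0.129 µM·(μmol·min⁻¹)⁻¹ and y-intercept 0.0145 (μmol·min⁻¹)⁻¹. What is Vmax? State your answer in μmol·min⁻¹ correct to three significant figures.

The y-intercept of a Lineweaver–Burk plot equals 1/Vmax, so Vmax = 1/0.0145 = 69.0 μmol·min⁻¹.

69.0 μmol·min⁻¹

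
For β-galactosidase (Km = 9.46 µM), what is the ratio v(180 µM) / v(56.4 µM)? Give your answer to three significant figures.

The fractional saturations are [S]/(Km+[S]) = 56.4/65.86 = 0.8564 and 180/189.5 = 0.9501.
v₂/v₁ is just their ratio: 0.9501/0.8564 = 1.11.

1.11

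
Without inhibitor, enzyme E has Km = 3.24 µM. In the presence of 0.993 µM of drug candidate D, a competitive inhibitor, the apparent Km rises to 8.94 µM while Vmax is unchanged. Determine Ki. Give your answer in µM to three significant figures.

0.564 µM

Competitive: Km,app = α·Km with α = 1 + [I]/Ki.
α = Km,app/Km = 8.94/3.24 = 2.759.
Ki = [I]/(α − 1) = 0.993/1.759 = 0.564 µM.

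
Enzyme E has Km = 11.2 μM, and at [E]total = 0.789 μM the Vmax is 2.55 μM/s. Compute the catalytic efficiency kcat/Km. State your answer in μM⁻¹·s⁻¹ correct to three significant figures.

kcat = Vmax/[E]total = 2.55/0.789 = 3.23 s⁻¹.
kcat/Km = 3.23/11.2 = 0.289 μM⁻¹·s⁻¹.

0.289 μM⁻¹·s⁻¹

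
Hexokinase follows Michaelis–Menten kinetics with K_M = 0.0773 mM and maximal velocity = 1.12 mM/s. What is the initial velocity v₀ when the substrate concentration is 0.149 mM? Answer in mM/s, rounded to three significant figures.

0.737 mM/s

[S]/(Km+[S]) = 0.149/0.2263 = 0.6584, the fractional saturation.
v = 0.6584 × Vmax = 0.6584 × 1.12 = 0.737 mM/s.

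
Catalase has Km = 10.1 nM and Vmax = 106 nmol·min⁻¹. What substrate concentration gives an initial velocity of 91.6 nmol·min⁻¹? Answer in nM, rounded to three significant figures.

64.2 nM

The required fractional saturation is v/Vmax = 91.6/106 = 0.8642.
Then [S]/(Km+[S]) = 0.8642 ⇒ [S] = 10.1 × 0.8642/(1 − 0.8642) = 64.2 nM.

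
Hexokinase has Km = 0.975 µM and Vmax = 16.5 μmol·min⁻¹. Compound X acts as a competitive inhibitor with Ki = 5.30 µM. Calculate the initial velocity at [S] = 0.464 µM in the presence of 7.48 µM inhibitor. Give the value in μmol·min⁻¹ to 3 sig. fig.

2.72 μmol·min⁻¹

With α = 1 + [I]/Ki = 1 + 7.48/5.30 = 2.411, the competitive rate law is v = Vmax[S] / (αKm + [S]).
v = 16.5×0.464 / (2.411×0.975 + 0.464) = 7.656/2.815 = 2.72 μmol·min⁻¹.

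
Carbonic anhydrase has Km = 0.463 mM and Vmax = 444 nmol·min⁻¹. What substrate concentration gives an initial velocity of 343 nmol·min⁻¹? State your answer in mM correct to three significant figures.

The required fractional saturation is v/Vmax = 343/444 = 0.7725.
Then [S]/(Km+[S]) = 0.7725 ⇒ [S] = 0.463 × 0.7725/(1 − 0.7725) = 1.57 mM.

1.57 mM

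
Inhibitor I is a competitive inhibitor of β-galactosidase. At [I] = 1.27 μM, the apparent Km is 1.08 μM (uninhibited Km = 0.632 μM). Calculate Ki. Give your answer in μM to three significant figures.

Competitive: Km,app = α·Km with α = 1 + [I]/Ki.
α = Km,app/Km = 1.08/0.632 = 1.709.
Since α = 1 + [I]/Ki, [I]/Ki = 1.709 − 1 = 0.7089 and Ki = 1.27/0.7089 = 1.79 μM.

1.79 μM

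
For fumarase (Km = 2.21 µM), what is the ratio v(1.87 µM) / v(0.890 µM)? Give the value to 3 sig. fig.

The fractional saturations are [S]/(Km+[S]) = 0.890/3.100 = 0.2871 and 1.87/4.080 = 0.4583.
v₂/v₁ is just their ratio: 0.4583/0.2871 = 1.60.

1.60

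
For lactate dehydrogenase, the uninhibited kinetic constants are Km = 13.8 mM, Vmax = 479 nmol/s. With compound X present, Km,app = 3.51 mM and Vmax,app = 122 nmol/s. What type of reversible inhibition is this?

Both Km and Vmax decrease by the same factor (~3.93-fold) — characteristic of uncompetitive inhibition.

uncompetitive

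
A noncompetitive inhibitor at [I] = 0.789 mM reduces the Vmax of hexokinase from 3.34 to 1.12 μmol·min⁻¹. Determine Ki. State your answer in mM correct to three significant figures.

Noncompetitive: Vmax,app = Vmax/α with α = 1 + [I]/Ki.
α = Vmax/Vmax,app = 3.34/1.12 = 2.982.
Ki = [I]/(α − 1) = 0.789/1.982 = 0.398 mM.

0.398 mM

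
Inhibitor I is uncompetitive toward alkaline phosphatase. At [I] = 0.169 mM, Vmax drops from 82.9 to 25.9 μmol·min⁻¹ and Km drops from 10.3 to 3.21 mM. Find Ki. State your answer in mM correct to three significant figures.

Uncompetitive: Vmax,app = Vmax/α (and Km,app = Km/α) with α = 1 + [I]/Ki.
α = Vmax/Vmax,app = 82.9/25.9 = 3.201.
Since α = 1 + [I]/Ki, [I]/Ki = 3.201 − 1 = 2.201 and Ki = 0.169/2.201 = 0.0768 mM.

0.0768 mM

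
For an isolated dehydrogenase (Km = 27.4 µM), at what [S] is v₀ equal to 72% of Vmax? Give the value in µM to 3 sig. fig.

v/Vmax = [S]/(Km+[S]) = 0.72, so [S] = Km·0.72/(1 − 0.72) = 27.4 × 2.571.
[S] = 70.5 µM.

70.5 µM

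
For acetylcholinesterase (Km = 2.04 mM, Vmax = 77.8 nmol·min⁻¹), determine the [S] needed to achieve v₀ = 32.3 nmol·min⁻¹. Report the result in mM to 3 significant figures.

Rearranging v = Vmax[S]/(Km+[S]) gives [S] = Km·v/(Vmax − v).
[S] = 2.04 × 32.3 / (77.8 − 32.3) = 65.89/45.50 = 1.45 mM.

1.45 mM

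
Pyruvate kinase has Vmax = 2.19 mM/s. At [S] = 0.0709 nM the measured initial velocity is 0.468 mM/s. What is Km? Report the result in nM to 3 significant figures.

0.261 nM

From v = Vmax[S]/(Km+[S]), Km = [S](Vmax − v)/v.
Km = 0.0709 × (2.19 − 0.468) / 0.468 = 0.1221/0.468 = 0.261 nM.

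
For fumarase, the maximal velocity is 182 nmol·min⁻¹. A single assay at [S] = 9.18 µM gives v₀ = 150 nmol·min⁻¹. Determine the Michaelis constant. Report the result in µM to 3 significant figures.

From v = Vmax[S]/(Km+[S]), Km = [S](Vmax − v)/v.
Km = 9.18 × (182 − 150) / 150 = 293.8/150 = 1.96 µM.

1.96 µM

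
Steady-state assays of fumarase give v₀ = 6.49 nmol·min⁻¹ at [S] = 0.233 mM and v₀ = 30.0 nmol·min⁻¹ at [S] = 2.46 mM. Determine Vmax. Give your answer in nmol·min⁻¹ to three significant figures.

From v = Vmax[S]/(Km+[S]), each point gives Vmax = v(Km+[S])/[S].
Equating: 6.49(Km+0.233)/0.233 = 30.0(Km+2.46)/2.46.
27.85·Km + 6.49 = 12.20·Km + 30.0, so (27.85 − 12.20)·Km = 30.0 − 6.49.
Km = 23.51/15.66 = 1.50 mM; then Vmax = 6.49(1.50+0.233)/0.233 = 48.3 nmol·min⁻¹.

48.3 nmol·min⁻¹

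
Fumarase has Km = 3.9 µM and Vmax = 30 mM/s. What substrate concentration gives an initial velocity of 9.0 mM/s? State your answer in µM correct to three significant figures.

1.67 µM

The required fractional saturation is v/Vmax = 9.0/30 = 0.3000.
Then [S]/(Km+[S]) = 0.3000 ⇒ [S] = 3.9 × 0.3000/(1 − 0.3000) = 1.67 µM.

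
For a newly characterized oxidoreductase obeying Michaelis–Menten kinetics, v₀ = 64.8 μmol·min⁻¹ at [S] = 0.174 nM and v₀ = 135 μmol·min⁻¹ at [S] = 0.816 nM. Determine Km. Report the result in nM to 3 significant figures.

0.339 nM

From v = Vmax[S]/(Km+[S]), each point gives Vmax = v(Km+[S])/[S].
Equating: 64.8(Km+0.174)/0.174 = 135(Km+0.816)/0.816.
372.4·Km + 64.8 = 165.4·Km + 135, so (372.4 − 165.4)·Km = 135 − 64.8.
Km = 70.20/207.0 = 0.339 nM; then Vmax = 64.8(0.339+0.174)/0.174 = 191 μmol·min⁻¹.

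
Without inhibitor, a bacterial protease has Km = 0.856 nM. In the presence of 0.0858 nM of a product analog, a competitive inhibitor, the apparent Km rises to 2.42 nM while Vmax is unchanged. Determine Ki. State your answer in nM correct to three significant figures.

Competitive: Km,app = α·Km with α = 1 + [I]/Ki.
α = Km,app/Km = 2.42/0.856 = 2.827.
Ki = [I]/(α − 1) = 0.0858/1.827 = 0.0470 nM.

0.0470 nM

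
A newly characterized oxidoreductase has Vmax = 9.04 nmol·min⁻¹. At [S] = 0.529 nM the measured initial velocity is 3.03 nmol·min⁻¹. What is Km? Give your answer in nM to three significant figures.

1.05 nM

From v = Vmax[S]/(Km+[S]), Km = [S](Vmax − v)/v.
Km = 0.529 × (9.04 − 3.03) / 3.03 = 3.179/3.03 = 1.05 nM.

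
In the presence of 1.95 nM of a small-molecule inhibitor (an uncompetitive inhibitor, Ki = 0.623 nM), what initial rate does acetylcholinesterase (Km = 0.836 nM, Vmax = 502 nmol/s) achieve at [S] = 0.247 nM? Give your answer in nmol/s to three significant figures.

With α = 1 + [I]/Ki = 1 + 1.95/0.623 = 4.130, the uncompetitive rate law is v = (Vmax/α)·[S] / (Km/α + [S]).
v = (502/4.130)×0.247 / (0.836/4.130 + 0.247) = 30.02/0.4494 = 66.8 nmol/s.

66.8 nmol/s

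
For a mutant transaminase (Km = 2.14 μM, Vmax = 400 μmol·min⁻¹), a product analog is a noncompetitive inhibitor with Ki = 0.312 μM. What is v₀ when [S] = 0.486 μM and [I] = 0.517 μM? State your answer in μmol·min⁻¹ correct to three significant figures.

27.9 μmol·min⁻¹

With α = 1 + [I]/Ki = 1 + 0.517/0.312 = 2.657, the noncompetitive rate law is v = (Vmax/α)·[S] / (Km + [S]).
v = (400/2.657)×0.486 / (2.14 + 0.486) = 73.16/2.626 = 27.9 μmol·min⁻¹.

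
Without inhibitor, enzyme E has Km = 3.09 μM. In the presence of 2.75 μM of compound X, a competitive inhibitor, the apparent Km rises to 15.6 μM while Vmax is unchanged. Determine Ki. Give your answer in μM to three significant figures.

0.679 μM

Competitive: Km,app = α·Km with α = 1 + [I]/Ki.
α = Km,app/Km = 15.6/3.09 = 5.049.
Ki = [I]/(α − 1) = 2.75/4.049 = 0.679 μM.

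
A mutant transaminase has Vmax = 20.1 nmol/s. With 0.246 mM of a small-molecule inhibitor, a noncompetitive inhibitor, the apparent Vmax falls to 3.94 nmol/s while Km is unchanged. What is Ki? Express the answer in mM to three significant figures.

Noncompetitive: Vmax,app = Vmax/α with α = 1 + [I]/Ki.
α = Vmax/Vmax,app = 20.1/3.94 = 5.102.
Ki = [I]/(α − 1) = 0.246/4.102 = 0.0600 mM.

0.0600 mM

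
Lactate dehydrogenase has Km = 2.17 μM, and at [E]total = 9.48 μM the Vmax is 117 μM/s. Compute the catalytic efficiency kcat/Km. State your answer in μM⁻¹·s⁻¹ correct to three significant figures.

kcat = Vmax/[E]total = 117/9.48 = 12.3 s⁻¹.
kcat/Km = 12.3/2.17 = 5.69 μM⁻¹·s⁻¹.

5.69 μM⁻¹·s⁻¹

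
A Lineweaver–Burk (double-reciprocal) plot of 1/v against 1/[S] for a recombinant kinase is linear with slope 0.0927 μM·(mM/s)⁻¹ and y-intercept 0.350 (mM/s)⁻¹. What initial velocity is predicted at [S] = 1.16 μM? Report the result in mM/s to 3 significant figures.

The y-intercept is 1/Vmax, so Vmax = 1/0.350 = 2.86 mM/s.
The slope is Km/Vmax, so Km = 0.0927 × 2.86 = 0.265 μM.
Then v = 2.86 × 1.16/(0.265 + 1.16) = 2.33 mM/s.

2.33 mM/s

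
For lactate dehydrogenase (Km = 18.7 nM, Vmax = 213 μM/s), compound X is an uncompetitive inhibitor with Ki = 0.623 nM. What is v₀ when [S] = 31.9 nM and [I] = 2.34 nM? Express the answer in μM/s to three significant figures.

39.9 μM/s

With α = 1 + [I]/Ki = 1 + 2.34/0.623 = 4.756, the uncompetitive rate law is v = (Vmax/α)·[S] / (Km/α + [S]).
v = (213/4.756)×31.9 / (18.7/4.756 + 31.9) = 1429/35.83 = 39.9 μM/s.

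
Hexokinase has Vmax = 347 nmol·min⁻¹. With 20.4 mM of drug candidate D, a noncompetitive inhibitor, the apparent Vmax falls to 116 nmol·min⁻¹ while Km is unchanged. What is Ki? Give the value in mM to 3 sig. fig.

10.2 mM

Noncompetitive: Vmax,app = Vmax/α with α = 1 + [I]/Ki.
α = Vmax/Vmax,app = 347/116 = 2.991.
Ki = [I]/(α − 1) = 20.4/1.991 = 10.2 mM.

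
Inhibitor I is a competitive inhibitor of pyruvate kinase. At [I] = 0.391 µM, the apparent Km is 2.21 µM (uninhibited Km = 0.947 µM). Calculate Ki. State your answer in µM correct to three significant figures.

Competitive: Km,app = α·Km with α = 1 + [I]/Ki.
α = Km,app/Km = 2.21/0.947 = 2.334.
Ki = [I]/(α − 1) = 0.391/1.334 = 0.293 µM.

0.293 µM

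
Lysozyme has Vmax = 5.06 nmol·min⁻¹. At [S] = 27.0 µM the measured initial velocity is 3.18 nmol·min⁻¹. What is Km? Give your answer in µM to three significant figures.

v/Vmax = 3.18/5.06 = 0.6285 = [S]/(Km+[S]).
So Km + [S] = [S]/0.6285 = 42.96 µM, giving Km = 42.96 − 27.0 = 16.0 µM.

16.0 µM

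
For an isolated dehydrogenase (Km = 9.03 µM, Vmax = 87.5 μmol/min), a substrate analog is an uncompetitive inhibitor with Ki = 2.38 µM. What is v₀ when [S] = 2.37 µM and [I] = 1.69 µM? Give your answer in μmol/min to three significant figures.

15.9 μmol/min

With α = 1 + [I]/Ki = 1 + 1.69/2.38 = 1.710, the uncompetitive rate law is v = (Vmax/α)·[S] / (Km/α + [S]).
v = (87.5/1.710)×2.37 / (9.03/1.710 + 2.37) = 121.3/7.650 = 15.9 μmol/min.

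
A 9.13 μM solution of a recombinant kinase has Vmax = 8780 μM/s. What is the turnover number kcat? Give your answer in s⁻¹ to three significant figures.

962 s⁻¹

kcat = Vmax/[E]total = 8780 μM/s / 9.13 μM = 962 s⁻¹.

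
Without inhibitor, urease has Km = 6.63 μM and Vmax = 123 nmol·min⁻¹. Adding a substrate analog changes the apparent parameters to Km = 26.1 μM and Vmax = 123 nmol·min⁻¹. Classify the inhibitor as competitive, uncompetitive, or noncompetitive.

Km increases (6.63 → 26.1 μM) while Vmax is unchanged — the hallmark of competitive inhibition.

competitive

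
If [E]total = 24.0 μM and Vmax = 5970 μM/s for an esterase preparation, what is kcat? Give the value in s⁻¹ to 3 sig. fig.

kcat = Vmax/[E]total = 5970 μM/s / 24.0 μM = 249 s⁻¹.

249 s⁻¹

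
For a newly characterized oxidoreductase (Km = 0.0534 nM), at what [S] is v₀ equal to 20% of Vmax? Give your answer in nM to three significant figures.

v/Vmax = [S]/(Km+[S]) = 0.2, so [S] = Km·0.2/(1 − 0.2) = 0.0534 × 0.2500.
[S] = 0.0134 nM.

0.0134 nM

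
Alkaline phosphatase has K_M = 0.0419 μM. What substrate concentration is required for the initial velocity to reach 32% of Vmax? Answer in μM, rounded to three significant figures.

v/Vmax = [S]/(Km+[S]) = 0.32, so [S] = Km·0.32/(1 − 0.32) = 0.0419 × 0.4706.
[S] = 0.0197 μM.

0.0197 μM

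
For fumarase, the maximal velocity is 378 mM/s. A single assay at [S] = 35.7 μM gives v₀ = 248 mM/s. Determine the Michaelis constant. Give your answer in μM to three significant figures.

18.7 μM

From v = Vmax[S]/(Km+[S]), Km = [S](Vmax − v)/v.
Km = 35.7 × (378 − 248) / 248 = 4641/248 = 18.7 μM.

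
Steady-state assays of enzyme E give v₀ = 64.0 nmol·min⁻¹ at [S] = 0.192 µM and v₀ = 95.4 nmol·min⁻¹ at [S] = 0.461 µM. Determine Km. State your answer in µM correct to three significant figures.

From v = Vmax[S]/(Km+[S]), each point gives Vmax = v(Km+[S])/[S].
Equating: 64.0(Km+0.192)/0.192 = 95.4(Km+0.461)/0.461.
333.3·Km + 64.0 = 206.9·Km + 95.4, so (333.3 − 206.9)·Km = 95.4 − 64.0.
Km = 31.40/126.4 = 0.248 µM; then Vmax = 64.0(0.248+0.192)/0.192 = 147 nmol·min⁻¹.

0.248 µM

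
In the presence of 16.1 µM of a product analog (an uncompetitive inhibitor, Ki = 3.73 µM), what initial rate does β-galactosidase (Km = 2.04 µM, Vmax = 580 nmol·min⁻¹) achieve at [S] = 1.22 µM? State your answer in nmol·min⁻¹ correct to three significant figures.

83.0 nmol·min⁻¹

With α = 1 + [I]/Ki = 1 + 16.1/3.73 = 5.316, the uncompetitive rate law is v = (Vmax/α)·[S] / (Km/α + [S]).
v = (580/5.316)×1.22 / (2.04/5.316 + 1.22) = 133.1/1.604 = 83.0 nmol·min⁻¹.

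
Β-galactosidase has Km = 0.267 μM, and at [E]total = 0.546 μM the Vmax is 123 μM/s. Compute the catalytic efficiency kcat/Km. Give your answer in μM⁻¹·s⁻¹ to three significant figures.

kcat = Vmax/[E]total = 123/0.546 = 225 s⁻¹.
kcat/Km = 225/0.267 = 844 μM⁻¹·s⁻¹.

844 μM⁻¹·s⁻¹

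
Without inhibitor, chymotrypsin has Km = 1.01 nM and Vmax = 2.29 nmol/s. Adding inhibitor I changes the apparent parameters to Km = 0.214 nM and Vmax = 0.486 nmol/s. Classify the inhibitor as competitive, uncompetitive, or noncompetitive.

uncompetitive

Both Km and Vmax decrease by the same factor (~4.71-fold) — characteristic of uncompetitive inhibition.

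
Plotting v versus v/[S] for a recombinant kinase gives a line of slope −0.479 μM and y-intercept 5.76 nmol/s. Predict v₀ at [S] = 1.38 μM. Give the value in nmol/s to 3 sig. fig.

In the Eadie–Hofstee form v = Vmax − Km·(v/[S]), the slope is −Km and the intercept is Vmax, so Km = 0.479 μM and Vmax = 5.76 nmol/s.
v = 5.76 × 1.38/(0.479 + 1.38) = 4.28 nmol/s.

4.28 nmol/s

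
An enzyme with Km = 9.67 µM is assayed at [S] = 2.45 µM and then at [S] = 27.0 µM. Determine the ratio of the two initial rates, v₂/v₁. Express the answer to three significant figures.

The fractional saturations are [S]/(Km+[S]) = 2.45/12.12 = 0.2021 and 27.0/36.67 = 0.7363.
v₂/v₁ is just their ratio: 0.7363/0.2021 = 3.64.

3.64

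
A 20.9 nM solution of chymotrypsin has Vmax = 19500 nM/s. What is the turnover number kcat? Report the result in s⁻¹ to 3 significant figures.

kcat = Vmax/[E]total = 19500 nM/s / 20.9 nM = 933 s⁻¹.

933 s⁻¹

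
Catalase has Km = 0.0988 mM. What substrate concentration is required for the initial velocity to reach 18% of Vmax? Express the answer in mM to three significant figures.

0.0217 mM

v/Vmax = [S]/(Km+[S]) = 0.18, so [S] = Km·0.18/(1 − 0.18) = 0.0988 × 0.2195.
[S] = 0.0217 mM.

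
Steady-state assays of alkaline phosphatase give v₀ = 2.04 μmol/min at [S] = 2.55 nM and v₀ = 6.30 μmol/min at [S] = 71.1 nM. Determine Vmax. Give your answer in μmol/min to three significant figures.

From v = Vmax[S]/(Km+[S]), each point gives Vmax = v(Km+[S])/[S].
Equating: 2.04(Km+2.55)/2.55 = 6.30(Km+71.1)/71.1.
0.8000·Km + 2.04 = 0.08861·Km + 6.30, so (0.8000 − 0.08861)·Km = 6.30 − 2.04.
Km = 4.260/0.7114 = 5.99 nM; then Vmax = 2.04(5.99+2.55)/2.55 = 6.83 μmol/min.

6.83 μmol/min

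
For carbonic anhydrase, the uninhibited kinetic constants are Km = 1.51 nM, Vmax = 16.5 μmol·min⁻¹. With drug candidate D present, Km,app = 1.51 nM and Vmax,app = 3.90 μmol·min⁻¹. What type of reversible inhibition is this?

noncompetitive

Vmax decreases (16.5 → 3.90 μmol·min⁻¹) while Km is unchanged — pure noncompetitive inhibition.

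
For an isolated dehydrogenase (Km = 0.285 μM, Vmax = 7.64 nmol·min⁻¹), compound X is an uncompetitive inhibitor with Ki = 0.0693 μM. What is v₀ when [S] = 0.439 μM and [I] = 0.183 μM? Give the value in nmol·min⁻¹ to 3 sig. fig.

1.78 nmol·min⁻¹

With α = 1 + [I]/Ki = 1 + 0.183/0.0693 = 3.641, the uncompetitive rate law is v = (Vmax/α)·[S] / (Km/α + [S]).
v = (7.64/3.641)×0.439 / (0.285/3.641 + 0.439) = 0.9212/0.5173 = 1.78 nmol·min⁻¹.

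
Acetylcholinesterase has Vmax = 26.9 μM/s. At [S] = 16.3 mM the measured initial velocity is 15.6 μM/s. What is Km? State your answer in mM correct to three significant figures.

11.8 mM

v/Vmax = 15.6/26.9 = 0.5799 = [S]/(Km+[S]).
So Km + [S] = [S]/0.5799 = 28.11 mM, giving Km = 28.11 − 16.3 = 11.8 mM.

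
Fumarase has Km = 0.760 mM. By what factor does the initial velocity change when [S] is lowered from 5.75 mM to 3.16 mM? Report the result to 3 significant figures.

0.913

Since Vmax cancels, v₂/v₁ = [S]₂(Km+[S]₁) / [S]₁(Km+[S]₂).
= 3.16×(0.760+5.75) / (5.75×(0.760+3.16)) = 20.57/22.54 = 0.913.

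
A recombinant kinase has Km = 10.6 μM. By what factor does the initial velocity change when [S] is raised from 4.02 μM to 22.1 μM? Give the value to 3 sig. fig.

The fractional saturations are [S]/(Km+[S]) = 4.02/14.62 = 0.2750 and 22.1/32.70 = 0.6758.
v₂/v₁ is just their ratio: 0.6758/0.2750 = 2.46.

2.46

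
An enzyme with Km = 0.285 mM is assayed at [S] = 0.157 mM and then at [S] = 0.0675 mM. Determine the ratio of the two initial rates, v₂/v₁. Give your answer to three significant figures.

0.539

The fractional saturations are [S]/(Km+[S]) = 0.157/0.4420 = 0.3552 and 0.0675/0.3525 = 0.1915.
v₂/v₁ is just their ratio: 0.1915/0.3552 = 0.539.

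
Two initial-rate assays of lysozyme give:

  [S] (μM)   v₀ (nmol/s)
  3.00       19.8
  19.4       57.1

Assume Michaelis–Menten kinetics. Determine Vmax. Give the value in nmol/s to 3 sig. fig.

From v = Vmax[S]/(Km+[S]), each point gives Vmax = v(Km+[S])/[S].
Equating: 19.8(Km+3.00)/3.00 = 57.1(Km+19.4)/19.4.
6.600·Km + 19.8 = 2.943·Km + 57.1, so (6.600 − 2.943)·Km = 57.1 − 19.8.
Km = 37.30/3.657 = 10.2 μM; then Vmax = 19.8(10.2+3.00)/3.00 = 87.1 nmol/s.

87.1 nmol/s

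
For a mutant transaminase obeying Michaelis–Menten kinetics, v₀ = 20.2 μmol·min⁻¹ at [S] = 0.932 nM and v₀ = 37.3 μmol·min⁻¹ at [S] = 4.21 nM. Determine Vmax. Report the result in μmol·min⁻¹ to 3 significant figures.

In reciprocal form, 1/v = (Km/Vmax)·(1/[S]) + 1/Vmax. The two points give (1/[S], 1/v) = (1.073, 0.04950) and (0.2375, 0.02681).
Slope = (0.04950 − 0.02681)/(1.073 − 0.2375) = 0.02717; intercept = 0.04950 − 0.02717×1.073 = 0.02036.
Vmax = 1/intercept = 49.1 μmol·min⁻¹; Km = slope × Vmax = 0.02717 × 49.1 = 1.33 nM.

49.1 μmol·min⁻¹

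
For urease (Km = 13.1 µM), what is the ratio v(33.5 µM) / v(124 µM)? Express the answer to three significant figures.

0.795

Since Vmax cancels, v₂/v₁ = [S]₂(Km+[S]₁) / [S]₁(Km+[S]₂).
= 33.5×(13.1+124) / (124×(13.1+33.5)) = 4593/5778 = 0.795.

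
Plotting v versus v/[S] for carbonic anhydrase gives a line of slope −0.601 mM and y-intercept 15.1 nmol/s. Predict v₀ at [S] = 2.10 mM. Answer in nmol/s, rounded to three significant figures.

11.7 nmol/s

In the Eadie–Hofstee form v = Vmax − Km·(v/[S]), the slope is −Km and the intercept is Vmax, so Km = 0.601 mM and Vmax = 15.1 nmol/s.
v = 15.1 × 2.10/(0.601 + 2.10) = 11.7 nmol/s.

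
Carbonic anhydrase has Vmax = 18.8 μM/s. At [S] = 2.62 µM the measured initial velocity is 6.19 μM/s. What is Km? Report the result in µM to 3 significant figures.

5.34 µM

v/Vmax = 6.19/18.8 = 0.3293 = [S]/(Km+[S]).
So Km + [S] = [S]/0.3293 = 7.957 µM, giving Km = 7.957 − 2.62 = 5.34 µM.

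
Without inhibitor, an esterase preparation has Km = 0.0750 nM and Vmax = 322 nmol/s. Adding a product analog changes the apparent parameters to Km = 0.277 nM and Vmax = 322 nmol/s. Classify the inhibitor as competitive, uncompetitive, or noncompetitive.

Km increases (0.0750 → 0.277 nM) while Vmax is unchanged — the hallmark of competitive inhibition.

competitive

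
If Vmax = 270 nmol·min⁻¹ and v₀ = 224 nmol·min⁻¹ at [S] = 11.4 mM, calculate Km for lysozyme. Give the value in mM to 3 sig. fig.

v/Vmax = 224/270 = 0.8296 = [S]/(Km+[S]).
So Km + [S] = [S]/0.8296 = 13.74 mM, giving Km = 13.74 − 11.4 = 2.34 mM.

2.34 mM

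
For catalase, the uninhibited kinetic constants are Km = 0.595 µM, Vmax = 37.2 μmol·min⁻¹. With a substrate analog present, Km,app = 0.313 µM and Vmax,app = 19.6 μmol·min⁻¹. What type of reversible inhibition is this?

uncompetitive

Both Km and Vmax decrease by the same factor (~1.90-fold) — characteristic of uncompetitive inhibition.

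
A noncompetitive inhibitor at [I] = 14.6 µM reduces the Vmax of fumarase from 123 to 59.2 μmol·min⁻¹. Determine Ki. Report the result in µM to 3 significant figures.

13.5 µM

Noncompetitive: Vmax,app = Vmax/α with α = 1 + [I]/Ki.
α = Vmax/Vmax,app = 123/59.2 = 2.078.
Since α = 1 + [I]/Ki, [I]/Ki = 2.078 − 1 = 1.078 and Ki = 14.6/1.078 = 13.5 µM.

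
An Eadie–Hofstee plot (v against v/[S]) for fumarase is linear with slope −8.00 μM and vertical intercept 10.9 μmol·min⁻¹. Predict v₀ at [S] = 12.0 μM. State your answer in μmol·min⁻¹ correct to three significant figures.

In the Eadie–Hofstee form v = Vmax − Km·(v/[S]), the slope is −Km and the intercept is Vmax, so Km = 8.00 μM and Vmax = 10.9 μmol·min⁻¹.
v = 10.9 × 12.0/(8.00 + 12.0) = 6.54 μmol·min⁻¹.

6.54 μmol·min⁻¹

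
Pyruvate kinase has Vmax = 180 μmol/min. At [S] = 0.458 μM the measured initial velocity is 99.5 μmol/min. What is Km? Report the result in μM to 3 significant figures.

0.371 μM

From v = Vmax[S]/(Km+[S]), Km = [S](Vmax − v)/v.
Km = 0.458 × (180 − 99.5) / 99.5 = 36.87/99.5 = 0.371 μM.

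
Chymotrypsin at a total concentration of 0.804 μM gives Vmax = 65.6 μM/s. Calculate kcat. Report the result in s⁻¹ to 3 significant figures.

kcat = Vmax/[E]total = 65.6 μM/s / 0.804 μM = 81.6 s⁻¹.

81.6 s⁻¹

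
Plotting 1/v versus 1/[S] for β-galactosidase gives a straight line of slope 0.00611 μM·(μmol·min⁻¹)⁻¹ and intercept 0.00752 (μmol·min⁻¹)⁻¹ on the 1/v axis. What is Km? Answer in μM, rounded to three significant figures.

0.813 μM

y-intercept = 1/Vmax ⇒ Vmax = 133 μmol·min⁻¹; slope = Km/Vmax ⇒ Km = slope × Vmax.
Km = 0.00611 × 133 = 0.813 μM.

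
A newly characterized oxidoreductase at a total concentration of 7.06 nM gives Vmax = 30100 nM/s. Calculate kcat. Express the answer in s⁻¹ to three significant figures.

4260 s⁻¹

kcat = Vmax/[E]total = 30100 nM/s / 7.06 nM = 4260 s⁻¹.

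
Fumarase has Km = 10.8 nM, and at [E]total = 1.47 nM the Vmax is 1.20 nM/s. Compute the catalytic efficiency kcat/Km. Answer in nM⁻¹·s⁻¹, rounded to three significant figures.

0.0756 nM⁻¹·s⁻¹

kcat = Vmax/[E]total = 1.20/1.47 = 0.816 s⁻¹.
kcat/Km = 0.816/10.8 = 0.0756 nM⁻¹·s⁻¹.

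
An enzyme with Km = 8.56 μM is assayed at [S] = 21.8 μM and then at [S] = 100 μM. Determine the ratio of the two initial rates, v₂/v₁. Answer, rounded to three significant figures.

1.28

The fractional saturations are [S]/(Km+[S]) = 21.8/30.36 = 0.7181 and 100/108.6 = 0.9211.
v₂/v₁ is just their ratio: 0.9211/0.7181 = 1.28.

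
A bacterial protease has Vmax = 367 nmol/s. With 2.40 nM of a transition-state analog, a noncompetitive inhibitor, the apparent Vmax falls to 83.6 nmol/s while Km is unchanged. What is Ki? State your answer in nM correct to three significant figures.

Noncompetitive: Vmax,app = Vmax/α with α = 1 + [I]/Ki.
α = Vmax/Vmax,app = 367/83.6 = 4.390.
Since α = 1 + [I]/Ki, [I]/Ki = 4.390 − 1 = 3.390 and Ki = 2.40/3.390 = 0.708 nM.

0.708 nM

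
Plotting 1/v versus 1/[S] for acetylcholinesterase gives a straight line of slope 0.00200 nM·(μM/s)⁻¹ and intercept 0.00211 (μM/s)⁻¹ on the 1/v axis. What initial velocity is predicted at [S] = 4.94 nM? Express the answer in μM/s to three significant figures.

398 μM/s

The y-intercept is 1/Vmax, so Vmax = 1/0.00211 = 474 μM/s.
The slope is Km/Vmax, so Km = 0.00200 × 474 = 0.948 nM.
Then v = 474 × 4.94/(0.948 + 4.94) = 398 μM/s.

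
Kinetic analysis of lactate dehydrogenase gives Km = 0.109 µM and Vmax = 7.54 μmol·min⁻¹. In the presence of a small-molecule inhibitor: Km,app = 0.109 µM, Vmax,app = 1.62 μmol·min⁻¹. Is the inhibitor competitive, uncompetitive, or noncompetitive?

Vmax decreases (7.54 → 1.62 μmol·min⁻¹) while Km is unchanged — pure noncompetitive inhibition.

noncompetitive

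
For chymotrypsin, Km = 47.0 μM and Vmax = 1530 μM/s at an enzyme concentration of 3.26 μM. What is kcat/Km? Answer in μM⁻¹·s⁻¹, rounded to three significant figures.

9.99 μM⁻¹·s⁻¹

kcat = Vmax/[E]total = 1530/3.26 = 469 s⁻¹.
kcat/Km = 469/47.0 = 9.99 μM⁻¹·s⁻¹.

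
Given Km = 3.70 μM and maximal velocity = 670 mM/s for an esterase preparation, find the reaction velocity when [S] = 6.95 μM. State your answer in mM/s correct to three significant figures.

437 mM/s

[S]/(Km+[S]) = 6.95/10.65 = 0.6526, the fractional saturation.
v = 0.6526 × Vmax = 0.6526 × 670 = 437 mM/s.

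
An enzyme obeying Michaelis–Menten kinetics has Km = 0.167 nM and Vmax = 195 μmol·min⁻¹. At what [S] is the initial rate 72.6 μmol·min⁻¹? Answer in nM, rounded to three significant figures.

0.0991 nM

Rearranging v = Vmax[S]/(Km+[S]) gives [S] = Km·v/(Vmax − v).
[S] = 0.167 × 72.6 / (195 − 72.6) = 12.12/122.4 = 0.0991 nM.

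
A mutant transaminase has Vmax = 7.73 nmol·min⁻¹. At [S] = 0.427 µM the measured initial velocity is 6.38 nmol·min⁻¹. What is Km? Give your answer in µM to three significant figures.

0.0904 µM

From v = Vmax[S]/(Km+[S]), Km = [S](Vmax − v)/v.
Km = 0.427 × (7.73 − 6.38) / 6.38 = 0.5765/6.38 = 0.0904 µM.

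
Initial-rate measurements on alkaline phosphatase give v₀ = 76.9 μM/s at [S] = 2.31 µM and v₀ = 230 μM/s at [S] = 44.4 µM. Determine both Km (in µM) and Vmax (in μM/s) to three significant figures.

Km = 5.45 µM; Vmax = 258 μM/s

In reciprocal form, 1/v = (Km/Vmax)·(1/[S]) + 1/Vmax. The two points give (1/[S], 1/v) = (0.4329, 0.01300) and (0.02252, 0.004348).
Slope = (0.01300 − 0.004348)/(0.4329 − 0.02252) = 0.02109; intercept = 0.01300 − 0.02109×0.4329 = 0.003873.
Vmax = 1/intercept = 258 μM/s; Km = slope × Vmax = 0.02109 × 258 = 5.45 µM.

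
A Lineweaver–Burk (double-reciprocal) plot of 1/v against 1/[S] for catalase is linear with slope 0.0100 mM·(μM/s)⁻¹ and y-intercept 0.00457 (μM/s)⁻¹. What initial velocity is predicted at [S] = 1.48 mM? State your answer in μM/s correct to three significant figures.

The y-intercept is 1/Vmax, so Vmax = 1/0.00457 = 219 μM/s.
The slope is Km/Vmax, so Km = 0.0100 × 219 = 2.19 mM.
Then v = 219 × 1.48/(2.19 + 1.48) = 88.3 μM/s.

88.3 μM/s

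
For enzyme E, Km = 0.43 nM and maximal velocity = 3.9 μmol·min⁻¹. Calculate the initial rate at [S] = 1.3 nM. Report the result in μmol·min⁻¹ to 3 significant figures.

[S]/(Km+[S]) = 1.3/1.730 = 0.7514, the fractional saturation.
v = 0.7514 × Vmax = 0.7514 × 3.9 = 2.93 μmol·min⁻¹.

2.93 μmol·min⁻¹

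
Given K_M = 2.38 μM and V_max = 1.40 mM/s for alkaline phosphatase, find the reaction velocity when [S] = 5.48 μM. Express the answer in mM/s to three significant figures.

0.976 mM/s

v = Vmax·[S]/(Km + [S]) = 1.40 × 5.48 / (2.38 + 5.48)
  = 7.672 / 7.860 = 0.976 mM/s.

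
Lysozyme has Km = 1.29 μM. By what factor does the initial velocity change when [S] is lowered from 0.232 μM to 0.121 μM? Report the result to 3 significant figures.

The fractional saturations are [S]/(Km+[S]) = 0.232/1.522 = 0.1524 and 0.121/1.411 = 0.08575.
v₂/v₁ is just their ratio: 0.08575/0.1524 = 0.563.

0.563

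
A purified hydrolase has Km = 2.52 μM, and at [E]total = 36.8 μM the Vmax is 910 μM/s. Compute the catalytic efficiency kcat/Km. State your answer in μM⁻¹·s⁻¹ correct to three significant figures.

9.81 μM⁻¹·s⁻¹

kcat = Vmax/[E]total = 910/36.8 = 24.7 s⁻¹.
kcat/Km = 24.7/2.52 = 9.81 μM⁻¹·s⁻¹.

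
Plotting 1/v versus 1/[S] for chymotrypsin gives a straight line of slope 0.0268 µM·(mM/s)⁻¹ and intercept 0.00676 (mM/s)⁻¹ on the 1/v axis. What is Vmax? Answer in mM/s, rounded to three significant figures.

148 mM/s

The y-intercept of a Lineweaver–Burk plot equals 1/Vmax, so Vmax = 1/0.00676 = 148 mM/s.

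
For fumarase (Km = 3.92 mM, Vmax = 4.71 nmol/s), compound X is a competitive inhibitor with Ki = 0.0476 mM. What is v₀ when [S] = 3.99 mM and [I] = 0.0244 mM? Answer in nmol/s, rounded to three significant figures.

1.89 nmol/s

With α = 1 + [I]/Ki = 1 + 0.0244/0.0476 = 1.513, the competitive rate law is v = Vmax[S] / (αKm + [S]).
v = 4.71×3.99 / (1.513×3.92 + 3.99) = 18.79/9.919 = 1.89 nmol/s.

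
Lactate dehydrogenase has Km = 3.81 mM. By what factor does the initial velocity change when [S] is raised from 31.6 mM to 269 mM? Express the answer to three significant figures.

1.10

The fractional saturations are [S]/(Km+[S]) = 31.6/35.41 = 0.8924 and 269/272.8 = 0.9860.
v₂/v₁ is just their ratio: 0.9860/0.8924 = 1.10.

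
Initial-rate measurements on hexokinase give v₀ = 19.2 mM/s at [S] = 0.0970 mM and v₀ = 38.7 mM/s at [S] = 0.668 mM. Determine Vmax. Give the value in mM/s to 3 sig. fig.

In reciprocal form, 1/v = (Km/Vmax)·(1/[S]) + 1/Vmax. The two points give (1/[S], 1/v) = (10.31, 0.05208) and (1.497, 0.02584).
Slope = (0.05208 − 0.02584)/(10.31 − 1.497) = 0.002978; intercept = 0.05208 − 0.002978×10.31 = 0.02138.
Vmax = 1/intercept = 46.8 mM/s; Km = slope × Vmax = 0.002978 × 46.8 = 0.139 mM.

46.8 mM/s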